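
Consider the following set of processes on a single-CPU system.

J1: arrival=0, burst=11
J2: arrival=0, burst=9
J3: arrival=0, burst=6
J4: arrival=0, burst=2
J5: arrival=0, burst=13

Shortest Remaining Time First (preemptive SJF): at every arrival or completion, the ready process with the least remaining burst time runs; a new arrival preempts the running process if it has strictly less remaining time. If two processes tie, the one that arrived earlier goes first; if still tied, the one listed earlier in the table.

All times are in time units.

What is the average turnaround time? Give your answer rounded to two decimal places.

19.20

Timeline: | J4 0-2 | J3 2-8 | J2 8-17 | J1 17-28 | J5 28-41 |
Completion: J1=28  J2=17  J3=8  J4=2  J5=41
Turnaround (C−A): J1=28  J2=17  J3=8  J4=2  J5=41
Turnaround times: J1=28, J2=17, J3=8, J4=2, J5=41
Average turnaround = (28+17+8+2+41) / 5 = 96/5 = 19.20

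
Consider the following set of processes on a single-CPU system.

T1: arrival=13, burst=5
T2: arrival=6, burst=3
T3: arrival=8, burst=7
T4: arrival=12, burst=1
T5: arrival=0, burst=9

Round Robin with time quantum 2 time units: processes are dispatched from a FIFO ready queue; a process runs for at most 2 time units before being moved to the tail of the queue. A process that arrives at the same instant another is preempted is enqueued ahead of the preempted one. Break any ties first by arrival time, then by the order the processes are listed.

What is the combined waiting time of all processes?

27

Gantt: | T5 0-6 | T2 6-8 | T5 8-10 | T3 10-12 | T2 12-13 | T5 13-14 | T4 14-15 | T3 15-17 | T1 17-19 | T3 19-21 | T1 21-23 | T3 23-24 | T1 24-25 |
Completion: T1=25  T2=13  T3=24  T4=15  T5=14
Turnaround (C−A): T1=12  T2=7  T3=16  T4=3  T5=14
Waiting = turnaround − burst: T1=7, T2=4, T3=9, T4=2, T5=5
Total waiting = 7 + 4 + 9 + 2 + 5 = 27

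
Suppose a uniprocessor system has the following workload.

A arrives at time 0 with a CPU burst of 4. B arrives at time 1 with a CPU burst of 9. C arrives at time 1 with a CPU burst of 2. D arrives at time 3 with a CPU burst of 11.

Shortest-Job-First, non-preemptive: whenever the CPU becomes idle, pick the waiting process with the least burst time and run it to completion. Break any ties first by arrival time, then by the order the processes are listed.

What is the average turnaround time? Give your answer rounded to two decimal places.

Schedule: | A 0-4 | C 4-6 | B 6-15 | D 15-26 |
Completion: A=4  B=15  C=6  D=26
Turnaround (C−A): A=4  B=14  C=5  D=23
Turnaround times: A=4, B=14, C=5, D=23
Average turnaround = (4+14+5+23) / 4 = 46/4 = 11.50

11.50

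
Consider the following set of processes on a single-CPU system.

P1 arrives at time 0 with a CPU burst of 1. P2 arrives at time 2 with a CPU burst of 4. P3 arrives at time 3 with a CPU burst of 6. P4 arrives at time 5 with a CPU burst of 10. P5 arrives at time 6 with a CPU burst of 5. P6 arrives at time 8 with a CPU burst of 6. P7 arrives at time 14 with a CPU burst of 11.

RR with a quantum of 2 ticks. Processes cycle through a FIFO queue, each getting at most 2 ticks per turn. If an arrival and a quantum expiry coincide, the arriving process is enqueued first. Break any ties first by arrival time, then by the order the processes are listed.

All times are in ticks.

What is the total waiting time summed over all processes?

97

Timeline: | P1 0-1 | idle 1-2 | P2 2-4 | P3 4-6 | P2 6-8 | P4 8-10 | P5 10-12 | P3 12-14 | P6 14-16 | P4 16-18 | P5 18-20 | P7 20-22 | P3 22-24 | P6 24-26 | P4 26-28 | P5 28-29 | P7 29-31 | P6 31-33 | P4 33-35 | P7 35-37 | P4 37-39 | P7 39-44 |
Completion: P1=1  P2=8  P3=24  P4=39  P5=29  P6=33  P7=44
Waiting = turnaround − burst: P1=0, P2=2, P3=15, P4=24, P5=18, P6=19, P7=19
Total waiting = 0 + 2 + 15 + 24 + 18 + 19 + 19 = 97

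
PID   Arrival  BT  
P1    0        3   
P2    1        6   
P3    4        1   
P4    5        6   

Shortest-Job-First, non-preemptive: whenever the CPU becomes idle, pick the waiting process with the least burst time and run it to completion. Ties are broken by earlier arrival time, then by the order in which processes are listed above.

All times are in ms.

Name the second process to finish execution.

P2

Schedule: | P1 0-3 | P2 3-9 | P3 9-10 | P4 10-16 |
Completion: P1=3  P2=9  P3=10  P4=16
Turnaround (C−A): P1=3  P2=8  P3=6  P4=11
Finish order: P1 → P2 → P3 → P4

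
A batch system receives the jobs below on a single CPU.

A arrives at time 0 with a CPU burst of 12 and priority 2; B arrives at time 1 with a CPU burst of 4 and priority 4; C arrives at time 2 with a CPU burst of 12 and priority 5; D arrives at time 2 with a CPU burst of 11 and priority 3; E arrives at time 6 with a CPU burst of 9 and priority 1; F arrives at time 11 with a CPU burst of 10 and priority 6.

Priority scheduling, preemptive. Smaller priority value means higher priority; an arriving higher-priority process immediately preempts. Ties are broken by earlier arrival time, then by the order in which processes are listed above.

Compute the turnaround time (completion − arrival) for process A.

Timeline: | A 0-6 | E 6-15 | A 15-21 | D 21-32 | B 32-36 | C 36-48 | F 48-58 |
Completion: A=21  B=36  C=48  D=32  E=15  F=58
Turnaround (C−A): A=21  B=35  C=46  D=30  E=9  F=47
Turnaround(A) = completion − arrival = 21 − 0 = 21

21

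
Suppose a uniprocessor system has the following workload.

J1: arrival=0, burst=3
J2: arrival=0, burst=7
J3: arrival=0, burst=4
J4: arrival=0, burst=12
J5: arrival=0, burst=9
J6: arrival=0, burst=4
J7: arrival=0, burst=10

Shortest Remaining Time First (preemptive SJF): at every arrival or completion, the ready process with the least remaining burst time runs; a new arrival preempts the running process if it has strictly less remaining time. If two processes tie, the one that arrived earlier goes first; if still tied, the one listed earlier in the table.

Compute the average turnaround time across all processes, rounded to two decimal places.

Timeline: | J1 0-3 | J3 3-7 | J6 7-11 | J2 11-18 | J5 18-27 | J7 27-37 | J4 37-49 |
Completion: J1=3  J2=18  J3=7  J4=49  J5=27  J6=11  J7=37
Turnaround (C−A): J1=3  J2=18  J3=7  J4=49  J5=27  J6=11  J7=37
Turnaround times: J1=3, J2=18, J3=7, J4=49, J5=27, J6=11, J7=37
Average turnaround = (3+18+7+49+27+11+37) / 7 = 152/7 = 21.71

21.71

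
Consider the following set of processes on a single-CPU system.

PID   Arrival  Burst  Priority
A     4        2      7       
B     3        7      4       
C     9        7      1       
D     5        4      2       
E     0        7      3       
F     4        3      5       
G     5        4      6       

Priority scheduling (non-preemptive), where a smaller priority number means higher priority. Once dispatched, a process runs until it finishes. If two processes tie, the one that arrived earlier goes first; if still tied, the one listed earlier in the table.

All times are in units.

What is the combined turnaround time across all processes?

Gantt: | E 0-7 | D 7-11 | C 11-18 | B 18-25 | F 25-28 | G 28-32 | A 32-34 |
Completion: A=34  B=25  C=18  D=11  E=7  F=28  G=32
Turnaround = completion − arrival: A=30, B=22, C=9, D=6, E=7, F=24, G=27
Total turnaround = 30 + 22 + 9 + 6 + 7 + 24 + 27 = 125

125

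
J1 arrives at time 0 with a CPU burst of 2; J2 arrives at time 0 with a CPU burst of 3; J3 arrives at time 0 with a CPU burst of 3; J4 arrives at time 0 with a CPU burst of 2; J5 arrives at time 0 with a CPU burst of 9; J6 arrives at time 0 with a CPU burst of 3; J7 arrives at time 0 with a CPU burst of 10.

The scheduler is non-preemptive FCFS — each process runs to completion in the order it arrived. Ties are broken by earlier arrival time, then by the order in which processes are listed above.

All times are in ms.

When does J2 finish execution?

Timeline: | J1 0-2 | J2 2-5 | J3 5-8 | J4 8-10 | J5 10-19 | J6 19-22 | J7 22-32 |
Completion: J1=2  J2=5  J3=8  J4=10  J5=19  J6=22  J7=32

5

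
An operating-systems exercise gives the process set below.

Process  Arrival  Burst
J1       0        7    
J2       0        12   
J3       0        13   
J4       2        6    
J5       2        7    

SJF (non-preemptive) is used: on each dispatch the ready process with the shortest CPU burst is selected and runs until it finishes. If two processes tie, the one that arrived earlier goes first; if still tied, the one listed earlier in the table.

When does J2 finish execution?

Schedule: | J1 0-7 | J4 7-13 | J5 13-20 | J2 20-32 | J3 32-45 |
Completion: J1=7  J2=32  J3=45  J4=13  J5=20
Turnaround (C−A): J1=7  J2=32  J3=45  J4=11  J5=18

32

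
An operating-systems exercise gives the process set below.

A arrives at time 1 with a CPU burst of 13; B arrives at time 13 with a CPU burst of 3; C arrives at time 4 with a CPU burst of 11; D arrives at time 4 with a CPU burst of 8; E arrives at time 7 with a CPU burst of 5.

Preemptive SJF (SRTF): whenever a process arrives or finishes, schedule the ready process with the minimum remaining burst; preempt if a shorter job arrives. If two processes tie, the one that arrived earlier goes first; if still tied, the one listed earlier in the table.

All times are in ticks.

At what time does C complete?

Gantt: | idle 0-1 | A 1-4 | D 4-12 | E 12-13 | B 13-16 | E 16-20 | A 20-30 | C 30-41 |
Completion: A=30  B=16  C=41  D=12  E=20

41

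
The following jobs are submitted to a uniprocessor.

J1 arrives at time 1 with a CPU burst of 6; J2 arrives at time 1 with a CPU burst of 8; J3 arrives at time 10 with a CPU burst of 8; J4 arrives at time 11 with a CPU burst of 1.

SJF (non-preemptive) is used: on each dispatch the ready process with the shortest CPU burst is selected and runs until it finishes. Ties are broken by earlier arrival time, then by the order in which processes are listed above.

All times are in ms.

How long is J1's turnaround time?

Timeline: | idle 0-1 | J1 1-7 | J2 7-15 | J4 15-16 | J3 16-24 |
Completion: J1=7  J2=15  J3=24  J4=16
Turnaround (C−A): J1=6  J2=14  J3=14  J4=5
Turnaround(J1) = completion − arrival = 7 − 1 = 6

6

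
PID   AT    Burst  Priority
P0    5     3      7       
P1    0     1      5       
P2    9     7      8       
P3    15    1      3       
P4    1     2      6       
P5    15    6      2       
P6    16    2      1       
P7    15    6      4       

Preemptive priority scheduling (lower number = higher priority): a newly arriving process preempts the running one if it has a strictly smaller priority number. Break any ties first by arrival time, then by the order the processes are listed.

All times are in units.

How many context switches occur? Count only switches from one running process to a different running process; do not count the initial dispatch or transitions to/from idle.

Gantt: | P1 0-1 | P4 1-3 | idle 3-5 | P0 5-8 | idle 8-9 | P2 9-15 | P5 15-16 | P6 16-18 | P5 18-23 | P3 23-24 | P7 24-30 | P2 30-31 |
Completion: P0=8  P1=1  P2=31  P3=24  P4=3  P5=23  P6=18  P7=30
Turnaround (C−A): P0=3  P1=1  P2=22  P3=9  P4=2  P5=8  P6=2  P7=15

7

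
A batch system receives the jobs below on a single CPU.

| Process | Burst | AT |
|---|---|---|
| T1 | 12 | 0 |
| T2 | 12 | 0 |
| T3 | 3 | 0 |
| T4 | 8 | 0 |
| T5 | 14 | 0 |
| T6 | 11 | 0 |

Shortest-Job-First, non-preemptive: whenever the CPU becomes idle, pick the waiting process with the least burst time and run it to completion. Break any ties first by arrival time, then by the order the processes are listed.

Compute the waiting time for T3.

Timeline: | T3 0-3 | T4 3-11 | T6 11-22 | T1 22-34 | T2 34-46 | T5 46-60 |
Completion: T1=34  T2=46  T3=3  T4=11  T5=60  T6=22
Waiting(T3) = turnaround − burst = 3 − 3 = 0

0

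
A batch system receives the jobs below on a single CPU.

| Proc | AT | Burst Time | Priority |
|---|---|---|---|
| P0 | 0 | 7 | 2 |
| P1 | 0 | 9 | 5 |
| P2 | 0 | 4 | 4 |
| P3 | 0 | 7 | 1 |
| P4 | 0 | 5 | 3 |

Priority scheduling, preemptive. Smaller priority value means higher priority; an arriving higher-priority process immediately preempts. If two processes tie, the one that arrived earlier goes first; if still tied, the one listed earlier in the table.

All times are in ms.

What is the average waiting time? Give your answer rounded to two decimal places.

12.60

Schedule: | P3 0-7 | P0 7-14 | P4 14-19 | P2 19-23 | P1 23-32 |
Completion: P0=14  P1=32  P2=23  P3=7  P4=19
Waiting times: P0=7, P1=23, P2=19, P3=0, P4=14
Average waiting = (7+23+19+0+14) / 5 = 63/5 = 12.60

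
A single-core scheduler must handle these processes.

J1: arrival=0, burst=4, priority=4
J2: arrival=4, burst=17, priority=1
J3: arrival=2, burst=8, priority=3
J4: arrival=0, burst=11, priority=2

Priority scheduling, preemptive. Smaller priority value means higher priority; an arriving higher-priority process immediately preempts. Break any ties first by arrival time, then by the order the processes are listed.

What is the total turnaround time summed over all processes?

119

Timeline: | J4 0-4 | J2 4-21 | J4 21-28 | J3 28-36 | J1 36-40 |
Completion: J1=40  J2=21  J3=36  J4=28
Turnaround = completion − arrival: J1=40, J2=17, J3=34, J4=28
Total turnaround = 40 + 17 + 34 + 28 = 119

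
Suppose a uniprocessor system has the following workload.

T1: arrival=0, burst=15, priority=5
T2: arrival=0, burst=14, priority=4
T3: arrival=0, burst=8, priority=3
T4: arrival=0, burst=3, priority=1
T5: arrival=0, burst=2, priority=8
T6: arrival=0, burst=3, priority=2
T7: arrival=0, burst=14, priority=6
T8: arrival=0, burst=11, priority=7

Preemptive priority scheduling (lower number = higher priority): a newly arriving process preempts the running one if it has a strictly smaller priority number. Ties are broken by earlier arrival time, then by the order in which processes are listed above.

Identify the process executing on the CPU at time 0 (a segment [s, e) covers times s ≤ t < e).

T4

Gantt: | T4 0-3 | T6 3-6 | T3 6-14 | T2 14-28 | T1 28-43 | T7 43-57 | T8 57-68 | T5 68-70 |
Completion: T1=43  T2=28  T3=14  T4=3  T5=70  T6=6  T7=57  T8=68
Turnaround (C−A): T1=43  T2=28  T3=14  T4=3  T5=70  T6=6  T7=57  T8=68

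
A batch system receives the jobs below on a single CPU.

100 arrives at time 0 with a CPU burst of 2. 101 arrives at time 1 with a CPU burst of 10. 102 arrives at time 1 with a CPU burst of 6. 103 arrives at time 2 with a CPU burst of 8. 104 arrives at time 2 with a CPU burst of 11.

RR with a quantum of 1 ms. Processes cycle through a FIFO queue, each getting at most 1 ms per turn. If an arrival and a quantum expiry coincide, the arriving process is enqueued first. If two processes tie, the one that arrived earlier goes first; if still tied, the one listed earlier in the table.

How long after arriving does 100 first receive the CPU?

0

Timeline: | 100 0-1 | 101 1-2 | 102 2-3 | 100 3-4 | 103 4-5 | 104 5-6 | 101 6-7 | 102 7-8 | 103 8-9 | 104 9-10 | 101 10-11 | 102 11-12 | 103 12-13 | 104 13-14 | 101 14-15 | 102 15-16 | 103 16-17 | 104 17-18 | 101 18-19 | 102 19-20 | 103 20-21 | 104 21-22 | 101 22-23 | 102 23-24 | 103 24-25 | 104 25-26 | 101 26-27 | 103 27-28 | 104 28-29 | 101 29-30 | 103 30-31 | 104 31-32 | 101 32-33 | 104 33-34 | 101 34-35 | 104 35-37 |
Completion: 100=4  101=35  102=24  103=31  104=37
Turnaround (C−A): 100=4  101=34  102=23  103=29  104=35
Response(100) = first start − arrival = 0 − 0 = 0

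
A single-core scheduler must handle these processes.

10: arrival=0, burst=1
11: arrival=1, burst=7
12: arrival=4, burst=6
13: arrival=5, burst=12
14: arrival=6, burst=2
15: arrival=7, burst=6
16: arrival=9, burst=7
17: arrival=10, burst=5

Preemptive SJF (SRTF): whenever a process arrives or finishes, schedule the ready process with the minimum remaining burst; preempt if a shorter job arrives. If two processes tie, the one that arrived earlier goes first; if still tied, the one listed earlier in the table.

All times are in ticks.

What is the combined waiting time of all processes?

74

Gantt: | 10 0-1 | 11 1-8 | 14 8-10 | 17 10-15 | 12 15-21 | 15 21-27 | 16 27-34 | 13 34-46 |
Completion: 10=1  11=8  12=21  13=46  14=10  15=27  16=34  17=15
Turnaround (C−A): 10=1  11=7  12=17  13=41  14=4  15=20  16=25  17=5
Waiting = turnaround − burst: 10=0, 11=0, 12=11, 13=29, 14=2, 15=14, 16=18, 17=0
Total waiting = 0 + 0 + 11 + 29 + 2 + 14 + 18 + 0 = 74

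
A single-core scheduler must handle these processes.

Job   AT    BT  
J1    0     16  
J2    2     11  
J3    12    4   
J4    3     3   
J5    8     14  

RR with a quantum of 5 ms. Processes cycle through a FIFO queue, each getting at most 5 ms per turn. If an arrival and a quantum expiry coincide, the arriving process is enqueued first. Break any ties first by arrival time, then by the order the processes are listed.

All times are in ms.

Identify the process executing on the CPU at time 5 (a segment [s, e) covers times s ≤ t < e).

J2

Gantt: | J1 0-5 | J2 5-10 | J4 10-13 | J1 13-18 | J5 18-23 | J2 23-28 | J3 28-32 | J1 32-37 | J5 37-42 | J2 42-43 | J1 43-44 | J5 44-48 |
Completion: J1=44  J2=43  J3=32  J4=13  J5=48
Turnaround (C−A): J1=44  J2=41  J3=20  J4=10  J5=40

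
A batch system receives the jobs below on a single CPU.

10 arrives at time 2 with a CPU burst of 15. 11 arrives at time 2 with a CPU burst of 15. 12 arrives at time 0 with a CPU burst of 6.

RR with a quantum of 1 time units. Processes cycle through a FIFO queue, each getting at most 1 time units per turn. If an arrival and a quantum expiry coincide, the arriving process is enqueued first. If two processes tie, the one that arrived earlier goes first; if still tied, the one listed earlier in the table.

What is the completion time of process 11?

Timeline: | 12 0-2 | 10 2-3 | 11 3-4 | 12 4-5 | 10 5-6 | 11 6-7 | 12 7-8 | 10 8-9 | 11 9-10 | 12 10-11 | 10 11-12 | 11 12-13 | 12 13-14 | 10 14-15 | 11 15-16 | 10 16-17 | 11 17-18 | 10 18-19 | 11 19-20 | 10 20-21 | 11 21-22 | 10 22-23 | 11 23-24 | 10 24-25 | 11 25-26 | 10 26-27 | 11 27-28 | 10 28-29 | 11 29-30 | 10 30-31 | 11 31-32 | 10 32-33 | 11 33-34 | 10 34-35 | 11 35-36 |
Completion: 10=35  11=36  12=14

36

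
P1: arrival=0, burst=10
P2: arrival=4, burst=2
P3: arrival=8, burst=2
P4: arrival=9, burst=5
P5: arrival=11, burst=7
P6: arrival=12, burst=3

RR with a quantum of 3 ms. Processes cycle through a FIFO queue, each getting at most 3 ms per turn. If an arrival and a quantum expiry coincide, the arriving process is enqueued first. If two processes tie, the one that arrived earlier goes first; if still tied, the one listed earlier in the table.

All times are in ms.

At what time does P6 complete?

Schedule: | P1 0-6 | P2 6-8 | P1 8-11 | P3 11-13 | P4 13-16 | P5 16-19 | P1 19-20 | P6 20-23 | P4 23-25 | P5 25-29 |
Completion: P1=20  P2=8  P3=13  P4=25  P5=29  P6=23
Turnaround (C−A): P1=20  P2=4  P3=5  P4=16  P5=18  P6=11

23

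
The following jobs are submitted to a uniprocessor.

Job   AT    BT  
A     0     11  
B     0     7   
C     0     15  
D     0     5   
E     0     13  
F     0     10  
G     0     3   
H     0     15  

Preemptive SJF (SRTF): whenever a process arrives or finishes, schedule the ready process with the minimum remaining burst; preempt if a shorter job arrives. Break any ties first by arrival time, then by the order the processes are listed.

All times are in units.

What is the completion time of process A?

Gantt: | G 0-3 | D 3-8 | B 8-15 | F 15-25 | A 25-36 | E 36-49 | C 49-64 | H 64-79 |
Completion: A=36  B=15  C=64  D=8  E=49  F=25  G=3  H=79

36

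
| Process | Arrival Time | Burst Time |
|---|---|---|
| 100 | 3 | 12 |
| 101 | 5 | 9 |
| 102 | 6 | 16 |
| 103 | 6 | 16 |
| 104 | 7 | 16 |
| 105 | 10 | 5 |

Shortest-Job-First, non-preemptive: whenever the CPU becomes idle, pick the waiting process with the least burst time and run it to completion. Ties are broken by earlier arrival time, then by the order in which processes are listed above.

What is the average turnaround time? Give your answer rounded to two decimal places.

Gantt: | idle 0-3 | 100 3-15 | 105 15-20 | 101 20-29 | 102 29-45 | 103 45-61 | 104 61-77 |
Completion: 100=15  101=29  102=45  103=61  104=77  105=20
Turnaround (C−A): 100=12  101=24  102=39  103=55  104=70  105=10
Turnaround times: 100=12, 101=24, 102=39, 103=55, 104=70, 105=10
Average turnaround = (12+24+39+55+70+10) / 6 = 210/6 = 35.00

35.00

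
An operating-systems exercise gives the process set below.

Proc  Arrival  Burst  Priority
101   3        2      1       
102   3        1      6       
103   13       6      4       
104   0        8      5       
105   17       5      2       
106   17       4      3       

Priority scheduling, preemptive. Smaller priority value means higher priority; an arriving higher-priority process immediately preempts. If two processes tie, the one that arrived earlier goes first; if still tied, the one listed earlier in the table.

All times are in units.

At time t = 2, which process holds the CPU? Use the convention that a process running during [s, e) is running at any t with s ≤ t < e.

104

Timeline: | 104 0-3 | 101 3-5 | 104 5-10 | 102 10-11 | idle 11-13 | 103 13-17 | 105 17-22 | 106 22-26 | 103 26-28 |
Completion: 101=5  102=11  103=28  104=10  105=22  106=26
Turnaround (C−A): 101=2  102=8  103=15  104=10  105=5  106=9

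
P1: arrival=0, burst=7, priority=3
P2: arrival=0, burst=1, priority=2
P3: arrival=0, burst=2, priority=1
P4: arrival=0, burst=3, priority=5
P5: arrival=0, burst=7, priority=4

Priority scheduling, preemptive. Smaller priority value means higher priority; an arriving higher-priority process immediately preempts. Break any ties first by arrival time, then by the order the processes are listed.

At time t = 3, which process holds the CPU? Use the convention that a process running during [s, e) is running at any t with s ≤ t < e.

Schedule: | P3 0-2 | P2 2-3 | P1 3-10 | P5 10-17 | P4 17-20 |
Completion: P1=10  P2=3  P3=2  P4=20  P5=17
Turnaround (C−A): P1=10  P2=3  P3=2  P4=20  P5=17

P1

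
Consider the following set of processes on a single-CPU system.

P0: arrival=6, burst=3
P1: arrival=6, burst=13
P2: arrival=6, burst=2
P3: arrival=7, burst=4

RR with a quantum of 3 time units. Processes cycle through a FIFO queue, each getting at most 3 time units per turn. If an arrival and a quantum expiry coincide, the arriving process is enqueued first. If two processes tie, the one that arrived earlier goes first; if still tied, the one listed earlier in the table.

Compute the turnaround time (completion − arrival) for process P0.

3

Schedule: | idle 0-6 | P0 6-9 | P1 9-12 | P2 12-14 | P3 14-17 | P1 17-20 | P3 20-21 | P1 21-28 |
Completion: P0=9  P1=28  P2=14  P3=21
Turnaround (C−A): P0=3  P1=22  P2=8  P3=14
Turnaround(P0) = completion − arrival = 9 − 6 = 3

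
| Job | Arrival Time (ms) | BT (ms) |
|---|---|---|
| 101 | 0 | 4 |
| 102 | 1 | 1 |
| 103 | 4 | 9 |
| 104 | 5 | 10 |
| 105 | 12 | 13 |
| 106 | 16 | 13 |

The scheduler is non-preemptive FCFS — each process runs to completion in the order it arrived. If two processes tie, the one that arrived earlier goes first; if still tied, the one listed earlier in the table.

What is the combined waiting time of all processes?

Timeline: | 101 0-4 | 102 4-5 | 103 5-14 | 104 14-24 | 105 24-37 | 106 37-50 |
Completion: 101=4  102=5  103=14  104=24  105=37  106=50
Waiting = turnaround − burst: 101=0, 102=3, 103=1, 104=9, 105=12, 106=21
Total waiting = 0 + 3 + 1 + 9 + 12 + 21 = 46

46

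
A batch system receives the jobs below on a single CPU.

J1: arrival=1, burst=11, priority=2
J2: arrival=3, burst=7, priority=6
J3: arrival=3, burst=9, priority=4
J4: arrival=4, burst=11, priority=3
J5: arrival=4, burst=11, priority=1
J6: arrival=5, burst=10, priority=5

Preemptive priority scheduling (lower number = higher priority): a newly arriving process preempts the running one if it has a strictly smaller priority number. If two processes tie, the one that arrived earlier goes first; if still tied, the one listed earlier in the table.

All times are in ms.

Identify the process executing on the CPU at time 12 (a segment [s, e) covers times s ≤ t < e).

Timeline: | idle 0-1 | J1 1-4 | J5 4-15 | J1 15-23 | J4 23-34 | J3 34-43 | J6 43-53 | J2 53-60 |
Completion: J1=23  J2=60  J3=43  J4=34  J5=15  J6=53
Turnaround (C−A): J1=22  J2=57  J3=40  J4=30  J5=11  J6=48

J5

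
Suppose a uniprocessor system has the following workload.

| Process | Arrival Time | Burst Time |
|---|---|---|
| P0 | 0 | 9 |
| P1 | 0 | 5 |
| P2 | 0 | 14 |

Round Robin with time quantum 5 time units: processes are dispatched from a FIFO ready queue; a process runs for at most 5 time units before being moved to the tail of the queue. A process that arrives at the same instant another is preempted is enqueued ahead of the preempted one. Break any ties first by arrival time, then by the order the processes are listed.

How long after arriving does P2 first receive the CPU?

Schedule: | P0 0-5 | P1 5-10 | P2 10-15 | P0 15-19 | P2 19-28 |
Completion: P0=19  P1=10  P2=28
Turnaround (C−A): P0=19  P1=10  P2=28
Response(P2) = first start − arrival = 10 − 0 = 10

10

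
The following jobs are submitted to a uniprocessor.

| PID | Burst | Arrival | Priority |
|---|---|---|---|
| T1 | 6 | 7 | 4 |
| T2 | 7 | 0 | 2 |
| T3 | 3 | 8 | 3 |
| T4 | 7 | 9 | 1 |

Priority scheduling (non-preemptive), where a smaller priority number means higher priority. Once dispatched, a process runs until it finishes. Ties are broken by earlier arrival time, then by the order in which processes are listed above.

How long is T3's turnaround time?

Gantt: | T2 0-7 | T1 7-13 | T4 13-20 | T3 20-23 |
Completion: T1=13  T2=7  T3=23  T4=20
Turnaround(T3) = completion − arrival = 23 − 8 = 15

15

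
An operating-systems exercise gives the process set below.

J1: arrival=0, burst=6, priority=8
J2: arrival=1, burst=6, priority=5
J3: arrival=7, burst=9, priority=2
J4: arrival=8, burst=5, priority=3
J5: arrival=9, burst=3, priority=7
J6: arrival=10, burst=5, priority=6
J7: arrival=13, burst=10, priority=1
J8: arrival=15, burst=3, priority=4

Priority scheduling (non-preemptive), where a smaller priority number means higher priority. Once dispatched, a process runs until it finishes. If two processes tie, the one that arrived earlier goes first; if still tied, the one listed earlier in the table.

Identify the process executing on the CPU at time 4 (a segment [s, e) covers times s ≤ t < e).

J1

Timeline: | J1 0-6 | J2 6-12 | J3 12-21 | J7 21-31 | J4 31-36 | J8 36-39 | J6 39-44 | J5 44-47 |
Completion: J1=6  J2=12  J3=21  J4=36  J5=47  J6=44  J7=31  J8=39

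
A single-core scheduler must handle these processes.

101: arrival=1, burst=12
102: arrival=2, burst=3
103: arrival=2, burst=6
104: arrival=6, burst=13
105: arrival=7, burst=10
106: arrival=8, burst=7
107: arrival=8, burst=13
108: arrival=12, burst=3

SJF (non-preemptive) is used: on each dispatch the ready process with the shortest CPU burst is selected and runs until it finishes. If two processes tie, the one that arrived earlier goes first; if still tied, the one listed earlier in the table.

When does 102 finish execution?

Gantt: | idle 0-1 | 101 1-13 | 102 13-16 | 108 16-19 | 103 19-25 | 106 25-32 | 105 32-42 | 104 42-55 | 107 55-68 |
Completion: 101=13  102=16  103=25  104=55  105=42  106=32  107=68  108=19
Turnaround (C−A): 101=12  102=14  103=23  104=49  105=35  106=24  107=60  108=7

16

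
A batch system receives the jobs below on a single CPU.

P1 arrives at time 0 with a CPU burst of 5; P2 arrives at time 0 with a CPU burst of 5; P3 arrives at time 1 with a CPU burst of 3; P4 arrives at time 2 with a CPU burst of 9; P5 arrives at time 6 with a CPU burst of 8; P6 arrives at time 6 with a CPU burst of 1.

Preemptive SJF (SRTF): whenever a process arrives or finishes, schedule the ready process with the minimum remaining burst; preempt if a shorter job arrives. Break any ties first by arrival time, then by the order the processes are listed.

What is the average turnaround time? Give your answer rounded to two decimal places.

Timeline: | P1 0-1 | P3 1-4 | P1 4-6 | P6 6-7 | P1 7-9 | P2 9-14 | P5 14-22 | P4 22-31 |
Completion: P1=9  P2=14  P3=4  P4=31  P5=22  P6=7
Turnaround times: P1=9, P2=14, P3=3, P4=29, P5=16, P6=1
Average turnaround = (9+14+3+29+16+1) / 6 = 72/6 = 12.00

12.00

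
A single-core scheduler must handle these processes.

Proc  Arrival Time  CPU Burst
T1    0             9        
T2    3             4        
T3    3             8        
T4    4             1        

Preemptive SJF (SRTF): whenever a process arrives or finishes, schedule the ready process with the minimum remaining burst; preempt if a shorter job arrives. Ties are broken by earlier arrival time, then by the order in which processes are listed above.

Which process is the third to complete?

T1

Timeline: | T1 0-3 | T2 3-4 | T4 4-5 | T2 5-8 | T1 8-14 | T3 14-22 |
Completion: T1=14  T2=8  T3=22  T4=5
Turnaround (C−A): T1=14  T2=5  T3=19  T4=1
Finish order: T4 → T2 → T1 → T3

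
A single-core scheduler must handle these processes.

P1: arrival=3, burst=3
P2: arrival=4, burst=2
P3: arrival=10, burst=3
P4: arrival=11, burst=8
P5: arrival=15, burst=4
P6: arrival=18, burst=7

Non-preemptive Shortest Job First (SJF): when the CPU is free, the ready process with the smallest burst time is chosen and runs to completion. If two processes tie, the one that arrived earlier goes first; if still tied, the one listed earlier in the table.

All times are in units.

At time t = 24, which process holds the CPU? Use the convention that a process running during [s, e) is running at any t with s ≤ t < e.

Gantt: | idle 0-3 | P1 3-6 | P2 6-8 | idle 8-10 | P3 10-13 | P4 13-21 | P5 21-25 | P6 25-32 |
Completion: P1=6  P2=8  P3=13  P4=21  P5=25  P6=32
Turnaround (C−A): P1=3  P2=4  P3=3  P4=10  P5=10  P6=14

P5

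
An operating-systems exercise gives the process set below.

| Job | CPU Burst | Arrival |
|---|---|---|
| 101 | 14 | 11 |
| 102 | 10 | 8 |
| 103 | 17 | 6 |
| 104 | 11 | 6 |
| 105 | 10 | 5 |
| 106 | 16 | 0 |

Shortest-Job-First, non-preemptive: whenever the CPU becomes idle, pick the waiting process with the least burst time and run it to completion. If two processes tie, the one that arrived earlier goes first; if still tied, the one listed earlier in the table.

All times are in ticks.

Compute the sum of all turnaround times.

Gantt: | 106 0-16 | 105 16-26 | 102 26-36 | 104 36-47 | 101 47-61 | 103 61-78 |
Completion: 101=61  102=36  103=78  104=47  105=26  106=16
Turnaround = completion − arrival: 101=50, 102=28, 103=72, 104=41, 105=21, 106=16
Total turnaround = 50 + 28 + 72 + 41 + 21 + 16 = 228

228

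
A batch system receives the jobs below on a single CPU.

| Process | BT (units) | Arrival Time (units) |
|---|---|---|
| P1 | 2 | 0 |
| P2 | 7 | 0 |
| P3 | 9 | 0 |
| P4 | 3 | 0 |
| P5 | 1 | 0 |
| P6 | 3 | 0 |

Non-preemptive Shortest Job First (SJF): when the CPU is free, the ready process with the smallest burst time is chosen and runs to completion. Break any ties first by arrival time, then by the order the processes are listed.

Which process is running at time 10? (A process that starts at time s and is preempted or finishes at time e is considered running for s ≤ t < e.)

Timeline: | P5 0-1 | P1 1-3 | P4 3-6 | P6 6-9 | P2 9-16 | P3 16-25 |
Completion: P1=3  P2=16  P3=25  P4=6  P5=1  P6=9
Turnaround (C−A): P1=3  P2=16  P3=25  P4=6  P5=1  P6=9

P2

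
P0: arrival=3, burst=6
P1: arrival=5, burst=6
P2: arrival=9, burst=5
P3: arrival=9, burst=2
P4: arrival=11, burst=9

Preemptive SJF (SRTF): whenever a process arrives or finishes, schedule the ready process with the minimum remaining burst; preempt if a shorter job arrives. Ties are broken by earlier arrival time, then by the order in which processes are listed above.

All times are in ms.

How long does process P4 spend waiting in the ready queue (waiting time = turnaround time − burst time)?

11

Schedule: | idle 0-3 | P0 3-9 | P3 9-11 | P2 11-16 | P1 16-22 | P4 22-31 |
Completion: P0=9  P1=22  P2=16  P3=11  P4=31
Turnaround (C−A): P0=6  P1=17  P2=7  P3=2  P4=20
Waiting(P4) = turnaround − burst = 20 − 9 = 11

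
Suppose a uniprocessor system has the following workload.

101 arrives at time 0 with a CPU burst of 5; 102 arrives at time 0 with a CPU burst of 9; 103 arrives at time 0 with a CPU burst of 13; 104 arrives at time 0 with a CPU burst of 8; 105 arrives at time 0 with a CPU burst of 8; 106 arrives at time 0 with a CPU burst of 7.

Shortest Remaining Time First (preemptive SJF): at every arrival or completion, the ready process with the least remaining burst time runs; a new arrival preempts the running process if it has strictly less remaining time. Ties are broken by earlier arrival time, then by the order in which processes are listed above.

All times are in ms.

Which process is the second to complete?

106

Timeline: | 101 0-5 | 106 5-12 | 104 12-20 | 105 20-28 | 102 28-37 | 103 37-50 |
Completion: 101=5  102=37  103=50  104=20  105=28  106=12
Finish order: 101 → 106 → 104 → 105 → 102 → 103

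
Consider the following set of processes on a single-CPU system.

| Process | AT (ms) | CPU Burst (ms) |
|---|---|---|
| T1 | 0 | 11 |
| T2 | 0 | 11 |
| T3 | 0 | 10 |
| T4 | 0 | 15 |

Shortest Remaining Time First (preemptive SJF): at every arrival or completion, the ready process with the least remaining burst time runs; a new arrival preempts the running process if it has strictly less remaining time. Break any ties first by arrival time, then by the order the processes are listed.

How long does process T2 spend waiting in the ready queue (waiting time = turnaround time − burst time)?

21

Gantt: | T3 0-10 | T1 10-21 | T2 21-32 | T4 32-47 |
Completion: T1=21  T2=32  T3=10  T4=47
Waiting(T2) = turnaround − burst = 32 − 11 = 21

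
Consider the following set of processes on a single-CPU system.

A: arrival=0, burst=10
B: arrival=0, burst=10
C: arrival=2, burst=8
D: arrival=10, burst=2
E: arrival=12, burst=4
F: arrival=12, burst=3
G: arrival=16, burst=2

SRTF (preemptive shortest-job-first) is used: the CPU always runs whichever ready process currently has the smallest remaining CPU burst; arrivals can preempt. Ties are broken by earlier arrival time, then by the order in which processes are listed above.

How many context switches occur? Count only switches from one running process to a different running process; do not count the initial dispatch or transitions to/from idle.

7

Gantt: | A 0-10 | D 10-12 | F 12-15 | E 15-16 | G 16-18 | E 18-21 | C 21-29 | B 29-39 |
Completion: A=10  B=39  C=29  D=12  E=21  F=15  G=18
Turnaround (C−A): A=10  B=39  C=27  D=2  E=9  F=3  G=2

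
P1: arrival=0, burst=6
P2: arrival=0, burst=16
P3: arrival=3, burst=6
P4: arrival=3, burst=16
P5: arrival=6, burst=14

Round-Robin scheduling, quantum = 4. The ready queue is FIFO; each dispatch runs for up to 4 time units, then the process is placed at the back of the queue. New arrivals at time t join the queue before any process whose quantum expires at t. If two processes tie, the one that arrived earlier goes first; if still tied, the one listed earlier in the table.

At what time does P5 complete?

58

Gantt: | P1 0-4 | P2 4-8 | P3 8-12 | P4 12-16 | P1 16-18 | P5 18-22 | P2 22-26 | P3 26-28 | P4 28-32 | P5 32-36 | P2 36-40 | P4 40-44 | P5 44-48 | P2 48-52 | P4 52-56 | P5 56-58 |
Completion: P1=18  P2=52  P3=28  P4=56  P5=58
Turnaround (C−A): P1=18  P2=52  P3=25  P4=53  P5=52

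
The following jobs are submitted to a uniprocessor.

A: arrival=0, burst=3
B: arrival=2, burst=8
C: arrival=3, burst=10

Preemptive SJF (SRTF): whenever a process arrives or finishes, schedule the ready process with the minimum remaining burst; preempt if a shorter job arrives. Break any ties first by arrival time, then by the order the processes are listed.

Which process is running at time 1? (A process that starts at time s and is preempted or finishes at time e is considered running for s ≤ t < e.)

Gantt: | A 0-3 | B 3-11 | C 11-21 |
Completion: A=3  B=11  C=21
Turnaround (C−A): A=3  B=9  C=18

A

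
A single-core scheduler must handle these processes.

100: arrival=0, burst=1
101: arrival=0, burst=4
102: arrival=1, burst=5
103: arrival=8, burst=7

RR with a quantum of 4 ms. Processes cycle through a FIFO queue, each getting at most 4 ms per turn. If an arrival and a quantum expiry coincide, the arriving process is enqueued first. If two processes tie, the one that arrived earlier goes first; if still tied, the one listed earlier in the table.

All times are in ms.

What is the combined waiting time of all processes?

11

Schedule: | 100 0-1 | 101 1-5 | 102 5-9 | 103 9-13 | 102 13-14 | 103 14-17 |
Completion: 100=1  101=5  102=14  103=17
Waiting = turnaround − burst: 100=0, 101=1, 102=8, 103=2
Total waiting = 0 + 1 + 8 + 2 = 11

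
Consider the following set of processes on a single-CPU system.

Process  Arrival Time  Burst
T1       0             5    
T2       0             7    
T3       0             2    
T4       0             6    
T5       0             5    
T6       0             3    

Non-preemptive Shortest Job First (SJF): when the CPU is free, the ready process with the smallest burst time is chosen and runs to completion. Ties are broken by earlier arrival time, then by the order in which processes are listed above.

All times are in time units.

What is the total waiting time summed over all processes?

53

Timeline: | T3 0-2 | T6 2-5 | T1 5-10 | T5 10-15 | T4 15-21 | T2 21-28 |
Completion: T1=10  T2=28  T3=2  T4=21  T5=15  T6=5
Turnaround (C−A): T1=10  T2=28  T3=2  T4=21  T5=15  T6=5
Waiting = turnaround − burst: T1=5, T2=21, T3=0, T4=15, T5=10, T6=2
Total waiting = 5 + 21 + 0 + 15 + 10 + 2 = 53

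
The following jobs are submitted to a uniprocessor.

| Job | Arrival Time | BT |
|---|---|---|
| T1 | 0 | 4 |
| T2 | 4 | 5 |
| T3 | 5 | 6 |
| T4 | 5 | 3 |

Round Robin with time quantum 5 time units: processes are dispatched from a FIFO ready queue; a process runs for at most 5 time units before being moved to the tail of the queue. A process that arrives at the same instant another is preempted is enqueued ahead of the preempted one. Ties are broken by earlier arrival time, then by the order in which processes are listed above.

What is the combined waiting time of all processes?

16

Timeline: | T1 0-4 | T2 4-9 | T3 9-14 | T4 14-17 | T3 17-18 |
Completion: T1=4  T2=9  T3=18  T4=17
Waiting = turnaround − burst: T1=0, T2=0, T3=7, T4=9
Total waiting = 0 + 0 + 7 + 9 = 16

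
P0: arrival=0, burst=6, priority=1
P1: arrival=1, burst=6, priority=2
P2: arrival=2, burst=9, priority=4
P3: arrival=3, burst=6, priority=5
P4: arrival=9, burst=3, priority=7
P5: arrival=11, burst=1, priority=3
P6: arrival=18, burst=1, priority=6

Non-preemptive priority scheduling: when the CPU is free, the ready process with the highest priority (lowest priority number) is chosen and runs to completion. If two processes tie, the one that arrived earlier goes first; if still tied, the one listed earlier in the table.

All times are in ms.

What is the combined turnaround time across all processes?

98

Timeline: | P0 0-6 | P1 6-12 | P5 12-13 | P2 13-22 | P3 22-28 | P6 28-29 | P4 29-32 |
Completion: P0=6  P1=12  P2=22  P3=28  P4=32  P5=13  P6=29
Turnaround (C−A): P0=6  P1=11  P2=20  P3=25  P4=23  P5=2  P6=11
Turnaround = completion − arrival: P0=6, P1=11, P2=20, P3=25, P4=23, P5=2, P6=11
Total turnaround = 6 + 11 + 20 + 25 + 23 + 2 + 11 = 98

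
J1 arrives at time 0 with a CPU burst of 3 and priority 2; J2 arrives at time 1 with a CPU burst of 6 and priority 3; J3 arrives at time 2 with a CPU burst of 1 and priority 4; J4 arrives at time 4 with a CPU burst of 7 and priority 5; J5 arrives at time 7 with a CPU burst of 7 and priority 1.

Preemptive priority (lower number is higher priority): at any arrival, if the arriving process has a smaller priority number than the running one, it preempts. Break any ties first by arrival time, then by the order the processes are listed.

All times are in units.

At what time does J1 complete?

Schedule: | J1 0-3 | J2 3-7 | J5 7-14 | J2 14-16 | J3 16-17 | J4 17-24 |
Completion: J1=3  J2=16  J3=17  J4=24  J5=14
Turnaround (C−A): J1=3  J2=15  J3=15  J4=20  J5=7

3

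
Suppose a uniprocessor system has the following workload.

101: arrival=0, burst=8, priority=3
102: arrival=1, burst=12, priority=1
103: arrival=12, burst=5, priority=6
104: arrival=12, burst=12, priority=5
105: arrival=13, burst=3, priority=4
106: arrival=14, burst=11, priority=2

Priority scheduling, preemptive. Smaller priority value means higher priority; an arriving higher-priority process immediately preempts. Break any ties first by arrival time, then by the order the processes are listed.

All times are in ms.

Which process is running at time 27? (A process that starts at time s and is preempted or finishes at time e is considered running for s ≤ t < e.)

Schedule: | 101 0-1 | 102 1-13 | 101 13-14 | 106 14-25 | 101 25-31 | 105 31-34 | 104 34-46 | 103 46-51 |
Completion: 101=31  102=13  103=51  104=46  105=34  106=25

101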